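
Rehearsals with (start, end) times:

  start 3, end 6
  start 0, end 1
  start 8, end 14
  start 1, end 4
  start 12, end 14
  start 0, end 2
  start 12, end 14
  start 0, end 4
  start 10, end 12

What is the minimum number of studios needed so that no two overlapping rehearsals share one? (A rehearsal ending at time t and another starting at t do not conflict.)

starts: [0, 0, 0, 1, 3, 8, 10, 12, 12]
ends:   [1, 2, 4, 4, 6, 12, 14, 14, 14]
s0→1 s0→2 s0→3  — peak 3.

3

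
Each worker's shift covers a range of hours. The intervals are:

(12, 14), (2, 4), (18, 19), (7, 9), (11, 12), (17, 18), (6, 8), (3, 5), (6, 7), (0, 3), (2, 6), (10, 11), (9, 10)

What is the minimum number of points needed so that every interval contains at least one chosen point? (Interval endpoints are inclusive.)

5

By right end: [0,3]  [2,4]  [3,5]  [2,6]  [6,7]  [6,8]  [7,9]  [9,10]  [10,11]  [11,12]  [12,14]  [17,18]  [18,19]
[0,3] uncovered → point at 3; [6,7] uncovered → point at 7; [9,10] uncovered → point at 10; [11,12] uncovered → point at 12; [17,18] uncovered → point at 18.
Points: 3, 7, 10, 12, 18 (5 total).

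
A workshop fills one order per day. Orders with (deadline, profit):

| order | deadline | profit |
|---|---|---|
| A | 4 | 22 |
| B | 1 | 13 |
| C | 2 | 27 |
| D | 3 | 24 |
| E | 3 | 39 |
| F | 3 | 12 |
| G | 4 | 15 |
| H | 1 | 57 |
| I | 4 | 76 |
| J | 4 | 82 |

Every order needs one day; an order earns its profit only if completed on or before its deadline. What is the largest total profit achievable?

Sort by profit descending; place each in the latest free slot ≤ its deadline.
By profit: J(d4,82), I(d4,76), H(d1,57), E(d3,39), C(d2,27), D(d3,24), A(d4,22), G(d4,15), B(d1,13), F(d3,12)
J→slot 4; I→slot 3; H→slot 1; E→slot 2; C skipped; D skipped; A skipped; G skipped; B skipped; F skipped.
Profit = 57 + 39 + 76 + 82 = 254

254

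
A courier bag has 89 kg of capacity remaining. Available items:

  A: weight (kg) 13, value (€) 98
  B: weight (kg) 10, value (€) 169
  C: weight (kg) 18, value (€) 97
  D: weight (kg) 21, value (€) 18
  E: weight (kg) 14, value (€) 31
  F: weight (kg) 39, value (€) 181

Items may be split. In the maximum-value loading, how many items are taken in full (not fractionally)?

4

Sort by value per unit weight and fill in that order.
Ratios (sorted): B 16.90, A 7.54, C 5.39, F 4.64, E 2.21, D 0.86
take B (10 @ 169); take A (13 @ 98); take C (18 @ 97); take F (39 @ 181); take 9/14 of E → 19.93. Capacity used 89/89.
4 item(s) taken whole; one partial (take 9/14 of E).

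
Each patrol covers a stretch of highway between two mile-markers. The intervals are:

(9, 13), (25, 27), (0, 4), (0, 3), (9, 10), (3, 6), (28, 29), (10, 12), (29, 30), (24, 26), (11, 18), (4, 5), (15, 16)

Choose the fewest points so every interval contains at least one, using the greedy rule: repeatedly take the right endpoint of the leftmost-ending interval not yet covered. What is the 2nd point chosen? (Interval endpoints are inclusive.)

5

Process intervals by earliest right end; each time one isn't hit yet, stab at its right endpoint.
Sorted: [0,3] [0,4] [4,5] [3,6] [9,10] [10,12] [9,13] [15,16] [11,18] [24,26] [25,27] [28,29] [29,30]
{[0,3],[0,4]} hit by 3; {[4,5],[3,6]} hit by 5; {[9,10],[10,12],[9,13]} hit by 10; {[15,16],[11,18]} hit by 16; {[24,26],[25,27]} hit by 26; {[28,29],[29,30]} hit by 29.
Points: 3, 5, 10, 16, 26, 29 (6 total).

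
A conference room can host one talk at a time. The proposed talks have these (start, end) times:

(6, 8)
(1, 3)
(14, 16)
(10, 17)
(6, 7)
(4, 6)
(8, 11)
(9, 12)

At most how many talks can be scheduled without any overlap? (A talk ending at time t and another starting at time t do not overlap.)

5

Sort by end time and greedily take each interval whose start is ≥ the last chosen end.
By end time: (1,3), (4,6), (6,7), (6,8), (8,11), (9,12), (14,16), (10,17).
Pick (1,3); next start ≥ 3 → (4,6); next start ≥ 6 → (6,7); next start ≥ 7 → (8,11); next start ≥ 11 → (14,16).
Selected 5 talks.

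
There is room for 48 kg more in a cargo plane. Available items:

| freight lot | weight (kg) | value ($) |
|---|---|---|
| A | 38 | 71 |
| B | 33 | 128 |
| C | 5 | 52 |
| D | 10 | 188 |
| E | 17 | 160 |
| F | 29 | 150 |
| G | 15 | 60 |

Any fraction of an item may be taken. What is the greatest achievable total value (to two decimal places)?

482.76

Sort by value per unit weight and fill in that order.
Order: D (188/10=18.80) > C (52/5=10.40) > E (160/17=9.41) > F (150/29=5.17) > G (60/15=4.00) > B (128/33=3.88) > A (71/38=1.87)
Fill: take D (10 @ 188) → take C (5 @ 52) → take E (17 @ 160) → take 16/29 of F → 82.76; 48/48 used.
Total value = 482.76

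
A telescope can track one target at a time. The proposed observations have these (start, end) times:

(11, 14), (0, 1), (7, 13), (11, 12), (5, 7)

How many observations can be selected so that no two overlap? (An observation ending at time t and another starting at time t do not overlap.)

Sort by end time and greedily take each interval whose start is ≥ the last chosen end.
Sorted by end: (0,1)  (5,7)  (11,12)  (7,13)  (11,14)
take (0,1); take (5,7); take (11,12); skip (7,13).
Selected 3 observations.

3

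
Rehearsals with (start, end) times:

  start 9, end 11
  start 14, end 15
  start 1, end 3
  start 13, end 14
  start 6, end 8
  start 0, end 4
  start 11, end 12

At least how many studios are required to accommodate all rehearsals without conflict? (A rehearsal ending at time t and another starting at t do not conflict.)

2

Events (time:±→running): 0:+→1 1:+→2 … peak 2.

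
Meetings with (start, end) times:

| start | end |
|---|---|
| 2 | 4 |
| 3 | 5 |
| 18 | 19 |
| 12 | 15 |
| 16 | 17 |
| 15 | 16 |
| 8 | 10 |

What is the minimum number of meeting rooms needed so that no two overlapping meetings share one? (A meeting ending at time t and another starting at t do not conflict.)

The answer is the maximum number of intervals overlapping at any instant.
Events (time:±→running): 2:+→1 3:+→2 … peak 2.

2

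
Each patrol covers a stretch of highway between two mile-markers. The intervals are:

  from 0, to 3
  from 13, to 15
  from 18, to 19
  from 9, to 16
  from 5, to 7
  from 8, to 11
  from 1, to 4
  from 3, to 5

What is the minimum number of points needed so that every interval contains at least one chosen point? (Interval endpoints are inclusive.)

Process intervals by earliest right end; each time one isn't hit yet, stab at its right endpoint.
Sorted: [0,3] [1,4] [3,5] [5,7] [8,11] [13,15] [9,16] [18,19]
{[0,3],[1,4],[3,5]} hit by 3; {[5,7]} hit by 7; {[8,11]} hit by 11; {[13,15],[9,16]} hit by 15; {[18,19]} hit by 19.
Points: 3, 7, 11, 15, 19 (5 total).

5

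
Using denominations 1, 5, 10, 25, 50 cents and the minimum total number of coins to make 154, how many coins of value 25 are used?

Greedy: take as many of the largest coin as possible, then repeat with the remainder.
154 − 3×50→4 − 4×1→0
Count of 25: 0

0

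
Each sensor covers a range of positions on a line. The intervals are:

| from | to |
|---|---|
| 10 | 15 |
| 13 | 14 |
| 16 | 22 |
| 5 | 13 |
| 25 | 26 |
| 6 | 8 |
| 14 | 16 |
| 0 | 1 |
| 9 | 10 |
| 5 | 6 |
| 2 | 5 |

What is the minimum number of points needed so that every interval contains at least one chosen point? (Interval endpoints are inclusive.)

7

Sort by right endpoint; whenever an interval is uncovered, place a point at its right end.
Sorted: [0,1] [2,5] [5,6] [6,8] [9,10] [5,13] [13,14] [10,15] [14,16] [16,22] [25,26]
{[0,1]} hit by 1; {[2,5],[5,6]} hit by 5; {[6,8]} hit by 8; {[9,10],[5,13]} hit by 10; {[13,14],[10,15],[14,16]} hit by 14; {[16,22]} hit by 22; {[25,26]} hit by 26.
Points: 1, 5, 8, 10, 14, 22, 26 (7 total).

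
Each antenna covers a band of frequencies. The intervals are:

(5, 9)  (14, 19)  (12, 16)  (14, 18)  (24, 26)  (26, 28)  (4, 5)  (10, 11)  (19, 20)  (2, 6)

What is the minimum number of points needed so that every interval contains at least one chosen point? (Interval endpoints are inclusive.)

Sort by right endpoint; whenever an interval is uncovered, place a point at its right end.
Sorted: [4,5] [2,6] [5,9] [10,11] [12,16] [14,18] [14,19] [19,20] [24,26] [26,28]
{[4,5],[2,6],[5,9]} hit by 5; {[10,11]} hit by 11; {[12,16],[14,18],[14,19]} hit by 16; {[19,20]} hit by 20; {[24,26],[26,28]} hit by 26.
Points: 5, 11, 16, 20, 26 (5 total).

5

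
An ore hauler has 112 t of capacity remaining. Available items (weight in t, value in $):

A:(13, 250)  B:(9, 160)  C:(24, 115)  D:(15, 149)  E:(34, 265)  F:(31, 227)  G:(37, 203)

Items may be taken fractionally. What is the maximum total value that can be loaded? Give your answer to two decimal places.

1105.86

Sort by value per unit weight and fill in that order.
Order: A (250/13=19.23) > B (160/9=17.78) > D (149/15=9.93) > E (265/34=7.79) > F (227/31=7.32) > G (203/37=5.49) > C (115/24=4.79)
Fill: take A (13 @ 250) → take B (9 @ 160) → take D (15 @ 149) → take E (34 @ 265) → take F (31 @ 227) → take 10/37 of G → 54.86; 112/112 used.
Total value = 1105.86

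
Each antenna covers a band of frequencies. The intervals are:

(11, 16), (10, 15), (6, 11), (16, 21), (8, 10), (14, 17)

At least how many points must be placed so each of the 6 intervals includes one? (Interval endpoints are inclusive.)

Sort by right endpoint; whenever an interval is uncovered, place a point at its right end.
By right end: [8,10]  [6,11]  [10,15]  [11,16]  [14,17]  [16,21]
[8,10] uncovered → point at 10; [11,16] uncovered → point at 16.
Points: 10, 16 (2 total).

2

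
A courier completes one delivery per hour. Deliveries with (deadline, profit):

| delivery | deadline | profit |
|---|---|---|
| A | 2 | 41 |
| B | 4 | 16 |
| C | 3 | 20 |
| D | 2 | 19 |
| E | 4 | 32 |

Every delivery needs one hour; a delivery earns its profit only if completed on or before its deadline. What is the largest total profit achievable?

112

Take jobs in profit order; each goes to the latest open slot no later than its deadline.
By profit: A(d2,41), E(d4,32), C(d3,20), D(d2,19), B(d4,16)
A→slot 2; E→slot 4; C→slot 3; D→slot 1; B skipped.
Profit = 19 + 41 + 20 + 32 = 112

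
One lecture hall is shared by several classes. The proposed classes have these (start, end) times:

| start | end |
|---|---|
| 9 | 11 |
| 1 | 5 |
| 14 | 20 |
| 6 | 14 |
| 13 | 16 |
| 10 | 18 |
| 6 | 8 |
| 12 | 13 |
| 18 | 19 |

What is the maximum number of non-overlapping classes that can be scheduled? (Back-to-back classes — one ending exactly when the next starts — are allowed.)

Order by finish time; keep every interval that doesn't clash with the previous kept one.
Sorted by end: (1,5)  (6,8)  (9,11)  (12,13)  (6,14)  (13,16)  (10,18)  (18,19)  (14,20)
take (1,5); take (6,8); take (9,11); take (12,13); take (13,16); take (18,19); skip (14,20).
Selected 6 classes.

6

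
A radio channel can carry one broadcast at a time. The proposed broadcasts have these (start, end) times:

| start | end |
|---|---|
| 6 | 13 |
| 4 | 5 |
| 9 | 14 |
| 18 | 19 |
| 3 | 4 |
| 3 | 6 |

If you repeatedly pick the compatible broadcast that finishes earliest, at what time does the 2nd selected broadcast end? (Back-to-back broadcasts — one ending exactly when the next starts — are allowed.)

Sort by end time and greedily take each interval whose start is ≥ the last chosen end.
By end time: (3,4), (4,5), (3,6), (6,13), (9,14), (18,19).
Pick (3,4); next start ≥ 4 → (4,5); next start ≥ 5 → (6,13); next start ≥ 13 → (18,19).
Selected: (3,4) (4,5) (6,13) (18,19)

5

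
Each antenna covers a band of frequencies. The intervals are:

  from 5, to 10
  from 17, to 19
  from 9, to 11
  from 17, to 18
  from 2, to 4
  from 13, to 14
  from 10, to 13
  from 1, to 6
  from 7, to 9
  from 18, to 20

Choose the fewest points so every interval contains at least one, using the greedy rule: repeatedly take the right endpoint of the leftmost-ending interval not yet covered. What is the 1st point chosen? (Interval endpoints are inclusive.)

Process intervals by earliest right end; each time one isn't hit yet, stab at its right endpoint.
Sorted: [2,4] [1,6] [7,9] [5,10] [9,11] [10,13] [13,14] [17,18] [17,19] [18,20]
{[2,4],[1,6]} hit by 4; {[7,9],[5,10],[9,11]} hit by 9; {[10,13],[13,14]} hit by 13; {[17,18],[17,19],[18,20]} hit by 18.
Points: 4, 9, 13, 18 (4 total).

4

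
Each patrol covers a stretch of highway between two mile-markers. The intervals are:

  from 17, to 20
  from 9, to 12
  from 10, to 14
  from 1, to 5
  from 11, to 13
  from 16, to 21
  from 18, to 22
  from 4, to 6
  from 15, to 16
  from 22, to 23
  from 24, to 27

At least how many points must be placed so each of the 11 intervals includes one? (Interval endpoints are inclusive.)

Sort by right endpoint; whenever an interval is uncovered, place a point at its right end.
By right end: [1,5]  [4,6]  [9,12]  [11,13]  [10,14]  [15,16]  [17,20]  [16,21]  [18,22]  [22,23]  [24,27]
[1,5] uncovered → point at 5; [9,12] uncovered → point at 12; [15,16] uncovered → point at 16; [17,20] uncovered → point at 20; [22,23] uncovered → point at 23; [24,27] uncovered → point at 27.
Points: 5, 12, 16, 20, 23, 27 (6 total).

6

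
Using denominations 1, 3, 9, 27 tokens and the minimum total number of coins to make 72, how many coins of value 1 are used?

Greedy: take as many of the largest coin as possible, then repeat with the remainder.
72 − 2×27→18 − 2×9→0
Count of 1: 0

0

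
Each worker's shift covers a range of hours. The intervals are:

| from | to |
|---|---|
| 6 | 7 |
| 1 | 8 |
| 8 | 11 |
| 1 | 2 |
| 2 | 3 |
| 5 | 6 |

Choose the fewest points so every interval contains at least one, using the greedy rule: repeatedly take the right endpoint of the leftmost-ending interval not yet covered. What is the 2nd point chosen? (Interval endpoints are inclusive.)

6

Sort by right endpoint; whenever an interval is uncovered, place a point at its right end.
By right end: [1,2]  [2,3]  [5,6]  [6,7]  [1,8]  [8,11]
[1,2] uncovered → point at 2; [5,6] uncovered → point at 6; [8,11] uncovered → point at 11.
Points: 2, 6, 11 (3 total).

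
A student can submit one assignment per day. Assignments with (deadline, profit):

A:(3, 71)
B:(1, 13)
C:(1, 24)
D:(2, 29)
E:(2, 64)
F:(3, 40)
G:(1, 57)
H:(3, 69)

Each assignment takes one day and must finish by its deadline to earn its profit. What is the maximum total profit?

By profit: A(d3,71), H(d3,69), E(d2,64), G(d1,57), F(d3,40), D(d2,29), C(d1,24), B(d1,13)
A→slot 3; H→slot 2; E→slot 1; G skipped; F skipped; D skipped; C skipped; B skipped.
Profit = 64 + 69 + 71 = 204

204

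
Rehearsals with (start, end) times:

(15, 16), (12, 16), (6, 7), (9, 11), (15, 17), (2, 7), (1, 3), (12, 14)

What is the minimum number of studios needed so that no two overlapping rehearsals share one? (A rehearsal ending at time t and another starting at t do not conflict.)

The answer is the maximum number of intervals overlapping at any instant.
Events (time:±→running): 1:+→1 2:+→2 3:-→1 6:+→2 7:-→1 7:-→0 9:+→1 11:-→0 12:+→1 12:+→2 14:-→1 15:+→2 15:+→3 … peak 3.

3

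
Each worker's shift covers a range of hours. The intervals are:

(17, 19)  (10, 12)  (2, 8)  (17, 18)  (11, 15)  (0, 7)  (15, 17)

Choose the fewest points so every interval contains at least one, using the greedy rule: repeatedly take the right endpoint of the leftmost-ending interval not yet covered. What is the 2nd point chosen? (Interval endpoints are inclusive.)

Process intervals by earliest right end; each time one isn't hit yet, stab at its right endpoint.
Sorted: [0,7] [2,8] [10,12] [11,15] [15,17] [17,18] [17,19]
{[0,7],[2,8]} hit by 7; {[10,12],[11,15]} hit by 12; {[15,17],[17,18],[17,19]} hit by 17.
Points: 7, 12, 17 (3 total).

12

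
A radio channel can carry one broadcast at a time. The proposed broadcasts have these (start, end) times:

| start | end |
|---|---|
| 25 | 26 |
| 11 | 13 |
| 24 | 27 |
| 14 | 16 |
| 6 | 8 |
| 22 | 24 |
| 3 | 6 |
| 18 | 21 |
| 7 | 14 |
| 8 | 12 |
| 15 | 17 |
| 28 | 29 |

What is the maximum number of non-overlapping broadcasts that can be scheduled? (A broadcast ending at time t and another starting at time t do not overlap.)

8

By end time: (3,6), (6,8), (8,12), (11,13), (7,14), (14,16), (15,17), (18,21), (22,24), (25,26), (24,27), (28,29).
Pick (3,6); next start ≥ 6 → (6,8); next start ≥ 8 → (8,12); next start ≥ 12 → (14,16); next start ≥ 16 → (18,21); next start ≥ 21 → (22,24); next start ≥ 24 → (25,26); next start ≥ 26 → (28,29).
Selected 8 broadcasts.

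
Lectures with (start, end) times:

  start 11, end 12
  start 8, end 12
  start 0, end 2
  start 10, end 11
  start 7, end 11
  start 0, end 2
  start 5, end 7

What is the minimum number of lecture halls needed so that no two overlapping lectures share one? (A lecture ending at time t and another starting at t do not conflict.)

3

The answer is the maximum number of intervals overlapping at any instant.
starts: [0, 0, 5, 7, 8, 10, 11]
ends:   [2, 2, 7, 11, 11, 12, 12]
s0→1 s0→2 e2→1 e2→0 s5→1 e7→0 s7→1 s8→2 s10→3  — peak 3.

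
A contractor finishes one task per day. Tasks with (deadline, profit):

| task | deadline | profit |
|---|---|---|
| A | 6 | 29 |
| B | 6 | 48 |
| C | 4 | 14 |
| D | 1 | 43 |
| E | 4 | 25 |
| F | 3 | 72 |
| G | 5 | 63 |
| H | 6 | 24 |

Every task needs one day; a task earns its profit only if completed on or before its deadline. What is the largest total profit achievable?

280

Sort by profit descending; place each in the latest free slot ≤ its deadline.
Profit order: F=72 G=63 B=48 D=43 A=29 E=25 H=24 C=14
Assign: F→slot 3, G→slot 5, B→slot 6, D→slot 1, A→slot 4, E→slot 2, H skipped, C skipped.
Slots: [1:D] [2:E] [3:F] [4:A] [5:G] [6:B]
Profit = 43 + 25 + 72 + 29 + 63 + 48 = 280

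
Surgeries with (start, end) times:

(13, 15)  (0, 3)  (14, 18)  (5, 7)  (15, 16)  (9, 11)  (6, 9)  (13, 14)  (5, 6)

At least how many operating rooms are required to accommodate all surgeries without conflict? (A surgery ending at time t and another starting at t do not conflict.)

2

starts: [0, 5, 5, 6, 9, 13, 13, 14, 15]
ends:   [3, 6, 7, 9, 11, 14, 15, 16, 18]
s0→1 e3→0 s5→1 s5→2  — peak 2.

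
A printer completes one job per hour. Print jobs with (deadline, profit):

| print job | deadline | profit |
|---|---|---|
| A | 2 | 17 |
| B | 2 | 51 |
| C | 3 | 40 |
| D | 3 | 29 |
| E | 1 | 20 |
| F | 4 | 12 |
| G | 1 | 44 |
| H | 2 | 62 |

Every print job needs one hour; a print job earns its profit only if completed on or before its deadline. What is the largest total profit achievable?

Sort by profit descending; place each in the latest free slot ≤ its deadline.
By profit: H(d2,62), B(d2,51), G(d1,44), C(d3,40), D(d3,29), E(d1,20), A(d2,17), F(d4,12)
H→slot 2; B→slot 1; G skipped; C→slot 3; D skipped; E skipped; A skipped; F→slot 4.
Profit = 51 + 62 + 40 + 12 = 165

165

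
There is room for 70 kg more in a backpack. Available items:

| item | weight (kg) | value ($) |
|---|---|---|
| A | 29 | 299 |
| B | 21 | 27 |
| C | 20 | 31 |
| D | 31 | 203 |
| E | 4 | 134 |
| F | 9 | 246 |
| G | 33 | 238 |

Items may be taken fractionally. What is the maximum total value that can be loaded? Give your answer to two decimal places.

Greedy by value/weight ratio, highest first.
Order: E (134/4=33.50) > F (246/9=27.33) > A (299/29=10.31) > G (238/33=7.21) > D (203/31=6.55) > C (31/20=1.55) > B (27/21=1.29)
Fill: take E (4 @ 134) → take F (9 @ 246) → take A (29 @ 299) → take 28/33 of G → 201.94; 70/70 used.
Total value = 880.94

880.94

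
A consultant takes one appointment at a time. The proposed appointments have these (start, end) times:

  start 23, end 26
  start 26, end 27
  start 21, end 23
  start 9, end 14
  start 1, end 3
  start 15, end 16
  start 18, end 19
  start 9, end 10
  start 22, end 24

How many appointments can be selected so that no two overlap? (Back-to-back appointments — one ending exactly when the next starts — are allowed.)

Order by finish time; keep every interval that doesn't clash with the previous kept one.
By end time: (1,3), (9,10), (9,14), (15,16), (18,19), (21,23), (22,24), (23,26), (26,27).
Pick (1,3); next start ≥ 3 → (9,10); next start ≥ 10 → (15,16); next start ≥ 16 → (18,19); next start ≥ 19 → (21,23); next start ≥ 23 → (23,26); next start ≥ 26 → (26,27).
Selected 7 appointments.

7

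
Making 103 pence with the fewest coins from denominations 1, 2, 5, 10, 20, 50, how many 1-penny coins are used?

103 = 2×50 + 1×2 + 1×1
Count of 1: 1

1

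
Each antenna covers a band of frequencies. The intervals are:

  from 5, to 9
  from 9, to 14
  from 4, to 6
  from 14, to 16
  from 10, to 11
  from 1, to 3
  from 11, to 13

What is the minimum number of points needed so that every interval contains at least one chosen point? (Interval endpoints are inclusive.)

4

By right end: [1,3]  [4,6]  [5,9]  [10,11]  [11,13]  [9,14]  [14,16]
[1,3] uncovered → point at 3; [4,6] uncovered → point at 6; [10,11] uncovered → point at 11; [14,16] uncovered → point at 16.
Points: 3, 6, 11, 16 (4 total).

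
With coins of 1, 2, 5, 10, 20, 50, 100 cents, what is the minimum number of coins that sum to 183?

6

183 = 1×100 + 1×50 + 1×20 + 1×10 + 1×2 + 1×1
Total coins = 1 + 1 + 1 + 1 + 1 + 1 = 6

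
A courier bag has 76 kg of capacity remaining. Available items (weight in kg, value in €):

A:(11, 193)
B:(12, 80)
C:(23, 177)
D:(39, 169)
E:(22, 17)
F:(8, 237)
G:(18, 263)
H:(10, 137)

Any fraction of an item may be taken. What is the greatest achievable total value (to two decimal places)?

Sort by value per unit weight and fill in that order.
Order: F (237/8=29.62) > A (193/11=17.55) > G (263/18=14.61) > H (137/10=13.70) > C (177/23=7.70) > B (80/12=6.67) > D (169/39=4.33) > E (17/22=0.77)
Fill: take F (8 @ 237) → take A (11 @ 193) → take G (18 @ 263) → take H (10 @ 137) → take C (23 @ 177) → take 6/12 of B → 40.00; 76/76 used.
Total value = 1047.00

1047.00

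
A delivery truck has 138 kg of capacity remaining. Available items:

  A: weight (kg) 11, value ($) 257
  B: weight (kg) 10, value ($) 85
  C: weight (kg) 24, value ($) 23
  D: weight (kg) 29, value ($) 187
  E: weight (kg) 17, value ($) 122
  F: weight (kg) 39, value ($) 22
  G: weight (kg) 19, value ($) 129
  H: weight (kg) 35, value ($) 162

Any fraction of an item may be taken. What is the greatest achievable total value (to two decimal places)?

958.29

Sort by value per unit weight and fill in that order.
Ratios (sorted): A 23.36, B 8.50, E 7.18, G 6.79, D 6.45, H 4.63, C 0.96, F 0.56
take A (11 @ 257); take B (10 @ 85); take E (17 @ 122); take G (19 @ 129); take D (29 @ 187); take H (35 @ 162); take 17/24 of C → 16.29. Capacity used 138/138.
Total value = 958.29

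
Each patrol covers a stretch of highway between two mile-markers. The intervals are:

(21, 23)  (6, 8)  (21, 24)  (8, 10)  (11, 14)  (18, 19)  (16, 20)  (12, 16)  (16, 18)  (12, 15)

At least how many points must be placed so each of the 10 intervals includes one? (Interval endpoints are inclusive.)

4

By right end: [6,8]  [8,10]  [11,14]  [12,15]  [12,16]  [16,18]  [18,19]  [16,20]  [21,23]  [21,24]
[6,8] uncovered → point at 8; [11,14] uncovered → point at 14; [16,18] uncovered → point at 18; [21,23] uncovered → point at 23.
Points: 8, 14, 18, 23 (4 total).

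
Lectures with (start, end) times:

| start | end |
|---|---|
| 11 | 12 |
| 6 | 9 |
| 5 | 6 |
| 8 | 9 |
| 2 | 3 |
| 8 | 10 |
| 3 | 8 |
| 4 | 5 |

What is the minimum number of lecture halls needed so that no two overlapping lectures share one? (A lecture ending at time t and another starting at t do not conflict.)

Count concurrent intervals with a sweep; the peak is the room count.
Events (time:±→running): 2:+→1 3:-→0 3:+→1 4:+→2 5:-→1 5:+→2 6:-→1 6:+→2 8:-→1 8:+→2 8:+→3 … peak 3.

3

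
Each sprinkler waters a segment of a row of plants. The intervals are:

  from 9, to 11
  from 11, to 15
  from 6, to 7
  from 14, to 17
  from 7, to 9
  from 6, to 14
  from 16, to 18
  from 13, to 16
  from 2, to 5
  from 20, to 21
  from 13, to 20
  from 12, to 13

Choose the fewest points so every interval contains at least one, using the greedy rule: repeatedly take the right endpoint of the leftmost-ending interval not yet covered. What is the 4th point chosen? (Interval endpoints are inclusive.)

13

By right end: [2,5]  [6,7]  [7,9]  [9,11]  [12,13]  [6,14]  [11,15]  [13,16]  [14,17]  [16,18]  [13,20]  [20,21]
[2,5] uncovered → point at 5; [6,7] uncovered → point at 7; [9,11] uncovered → point at 11; [12,13] uncovered → point at 13; [14,17] uncovered → point at 17; [20,21] uncovered → point at 21.
Points: 5, 7, 11, 13, 17, 21 (6 total).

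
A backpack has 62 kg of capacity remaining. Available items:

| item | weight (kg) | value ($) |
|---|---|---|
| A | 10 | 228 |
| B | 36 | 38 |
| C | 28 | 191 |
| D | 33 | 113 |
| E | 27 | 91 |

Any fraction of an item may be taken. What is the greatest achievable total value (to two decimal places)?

Greedy by value/weight ratio, highest first.
Order: A (228/10=22.80) > C (191/28=6.82) > D (113/33=3.42) > E (91/27=3.37) > B (38/36=1.06)
Fill: take A (10 @ 228) → take C (28 @ 191) → take 24/33 of D → 82.18; 62/62 used.
Total value = 501.18

501.18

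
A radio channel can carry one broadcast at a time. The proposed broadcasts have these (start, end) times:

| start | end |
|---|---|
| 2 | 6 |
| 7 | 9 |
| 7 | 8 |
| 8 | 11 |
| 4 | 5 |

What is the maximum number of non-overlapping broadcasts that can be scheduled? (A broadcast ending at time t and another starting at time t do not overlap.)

Sorted by end: (4,5)  (2,6)  (7,8)  (7,9)  (8,11)
take (4,5); take (7,8); take (8,11).
Selected 3 broadcasts.

3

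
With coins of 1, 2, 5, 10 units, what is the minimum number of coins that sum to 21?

21 = 2×10 + 1×1
Total coins = 2 + 1 = 3

3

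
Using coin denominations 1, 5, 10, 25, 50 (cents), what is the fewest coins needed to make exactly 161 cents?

5

Greedy: take as many of the largest coin as possible, then repeat with the remainder.
161 − 3×50→11 − 1×10→1 − 1×1→0
Total coins = 3 + 1 + 1 = 5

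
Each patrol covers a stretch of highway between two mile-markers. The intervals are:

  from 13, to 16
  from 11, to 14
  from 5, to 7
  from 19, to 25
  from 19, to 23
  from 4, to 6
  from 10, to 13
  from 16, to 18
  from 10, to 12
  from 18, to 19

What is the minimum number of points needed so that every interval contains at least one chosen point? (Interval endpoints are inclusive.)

Sort by right endpoint; whenever an interval is uncovered, place a point at its right end.
By right end: [4,6]  [5,7]  [10,12]  [10,13]  [11,14]  [13,16]  [16,18]  [18,19]  [19,23]  [19,25]
[4,6] uncovered → point at 6; [10,12] uncovered → point at 12; [13,16] uncovered → point at 16; [18,19] uncovered → point at 19.
Points: 6, 12, 16, 19 (4 total).

4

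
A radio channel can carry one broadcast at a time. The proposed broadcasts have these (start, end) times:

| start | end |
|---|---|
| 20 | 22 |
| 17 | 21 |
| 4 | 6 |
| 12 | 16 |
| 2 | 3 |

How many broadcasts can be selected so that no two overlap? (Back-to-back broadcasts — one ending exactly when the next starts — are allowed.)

4

Greedy by earliest finish: after sorting by end time, pick each interval compatible with the last pick.
Sorted by end: (2,3)  (4,6)  (12,16)  (17,21)  (20,22)
take (2,3); take (4,6); take (12,16); take (17,21).
Selected 4 broadcasts.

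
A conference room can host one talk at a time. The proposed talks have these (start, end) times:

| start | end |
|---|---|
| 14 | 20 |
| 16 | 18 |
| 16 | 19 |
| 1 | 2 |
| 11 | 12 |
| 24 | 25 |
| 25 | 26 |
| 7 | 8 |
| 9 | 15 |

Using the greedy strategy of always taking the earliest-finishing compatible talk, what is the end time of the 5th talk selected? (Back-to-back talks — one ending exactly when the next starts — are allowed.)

Greedy by earliest finish: after sorting by end time, pick each interval compatible with the last pick.
By end time: (1,2), (7,8), (11,12), (9,15), (16,18), (16,19), (14,20), (24,25), (25,26).
Pick (1,2); next start ≥ 2 → (7,8); next start ≥ 8 → (11,12); next start ≥ 12 → (16,18); next start ≥ 18 → (24,25); next start ≥ 25 → (25,26).
Selected: (1,2) (7,8) (11,12) (16,18) (24,25) (25,26)

25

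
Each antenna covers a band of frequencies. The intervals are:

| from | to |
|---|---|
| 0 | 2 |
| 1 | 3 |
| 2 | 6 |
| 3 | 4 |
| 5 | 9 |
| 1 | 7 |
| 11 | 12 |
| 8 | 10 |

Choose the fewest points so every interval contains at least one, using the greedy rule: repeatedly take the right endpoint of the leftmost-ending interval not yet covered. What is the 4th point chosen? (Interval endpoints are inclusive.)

12

By right end: [0,2]  [1,3]  [3,4]  [2,6]  [1,7]  [5,9]  [8,10]  [11,12]
[0,2] uncovered → point at 2; [3,4] uncovered → point at 4; [5,9] uncovered → point at 9; [11,12] uncovered → point at 12.
Points: 2, 4, 9, 12 (4 total).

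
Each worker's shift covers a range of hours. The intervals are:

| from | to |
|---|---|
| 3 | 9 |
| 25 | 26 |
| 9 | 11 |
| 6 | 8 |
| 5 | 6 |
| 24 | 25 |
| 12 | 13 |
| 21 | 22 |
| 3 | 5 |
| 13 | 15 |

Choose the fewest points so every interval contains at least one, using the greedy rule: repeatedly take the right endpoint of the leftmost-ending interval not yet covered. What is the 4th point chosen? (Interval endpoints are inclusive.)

Sort by right endpoint; whenever an interval is uncovered, place a point at its right end.
Sorted: [3,5] [5,6] [6,8] [3,9] [9,11] [12,13] [13,15] [21,22] [24,25] [25,26]
{[3,5],[5,6]} hit by 5; {[6,8],[3,9]} hit by 8; {[9,11]} hit by 11; {[12,13],[13,15]} hit by 13; {[21,22]} hit by 22; {[24,25],[25,26]} hit by 25.
Points: 5, 8, 11, 13, 22, 25 (6 total).

13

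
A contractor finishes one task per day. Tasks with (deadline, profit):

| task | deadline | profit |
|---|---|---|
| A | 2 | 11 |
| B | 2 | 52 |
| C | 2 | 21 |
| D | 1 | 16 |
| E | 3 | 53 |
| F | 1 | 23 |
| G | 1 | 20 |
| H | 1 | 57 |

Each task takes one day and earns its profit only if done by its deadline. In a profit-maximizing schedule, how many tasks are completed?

3

Profit order: H=57 E=53 B=52 F=23 C=21 G=20 D=16 A=11
Assign: H→slot 1, E→slot 3, B→slot 2, F skipped, C skipped, G skipped, D skipped, A skipped.
Slots: [1:H] [2:B] [3:E]
3 of 8 scheduled.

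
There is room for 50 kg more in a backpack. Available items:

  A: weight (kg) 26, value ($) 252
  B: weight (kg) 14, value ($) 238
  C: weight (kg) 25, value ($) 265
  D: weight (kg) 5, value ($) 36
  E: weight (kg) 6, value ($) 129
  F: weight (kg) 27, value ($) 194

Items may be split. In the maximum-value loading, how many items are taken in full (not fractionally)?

3

Order: E (129/6=21.50) > B (238/14=17.00) > C (265/25=10.60) > A (252/26=9.69) > D (36/5=7.20) > F (194/27=7.19)
Fill: take E (6 @ 129) → take B (14 @ 238) → take C (25 @ 265) → take 5/26 of A → 48.46; 50/50 used.
3 item(s) taken whole; one partial (take 5/26 of A).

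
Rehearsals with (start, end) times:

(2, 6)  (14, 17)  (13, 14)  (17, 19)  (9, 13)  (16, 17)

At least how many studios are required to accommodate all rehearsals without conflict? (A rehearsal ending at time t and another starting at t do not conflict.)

2

The answer is the maximum number of intervals overlapping at any instant.
Events (time:±→running): 2:+→1 6:-→0 9:+→1 13:-→0 13:+→1 14:-→0 14:+→1 16:+→2 … peak 2.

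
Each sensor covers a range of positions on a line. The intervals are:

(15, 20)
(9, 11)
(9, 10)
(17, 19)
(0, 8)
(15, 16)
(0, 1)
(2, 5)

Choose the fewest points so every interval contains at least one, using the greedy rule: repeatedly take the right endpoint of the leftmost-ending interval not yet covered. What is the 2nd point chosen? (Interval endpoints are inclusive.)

Sort by right endpoint; whenever an interval is uncovered, place a point at its right end.
Sorted: [0,1] [2,5] [0,8] [9,10] [9,11] [15,16] [17,19] [15,20]
{[0,1]} hit by 1; {[2,5],[0,8]} hit by 5; {[9,10],[9,11]} hit by 10; {[15,16]} hit by 16; {[17,19],[15,20]} hit by 19.
Points: 1, 5, 10, 16, 19 (5 total).

5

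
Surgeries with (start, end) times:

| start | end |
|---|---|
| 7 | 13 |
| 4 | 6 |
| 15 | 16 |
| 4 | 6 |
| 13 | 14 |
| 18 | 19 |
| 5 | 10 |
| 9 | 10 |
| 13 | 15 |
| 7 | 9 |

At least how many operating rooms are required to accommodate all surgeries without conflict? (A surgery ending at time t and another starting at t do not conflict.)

The answer is the maximum number of intervals overlapping at any instant.
Events (time:±→running): 4:+→1 4:+→2 5:+→3 … peak 3.

3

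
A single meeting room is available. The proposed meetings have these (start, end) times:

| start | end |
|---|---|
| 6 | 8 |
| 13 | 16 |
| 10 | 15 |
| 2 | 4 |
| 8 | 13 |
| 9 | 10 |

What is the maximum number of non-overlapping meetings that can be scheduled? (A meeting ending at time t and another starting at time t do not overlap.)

4

Order by finish time; keep every interval that doesn't clash with the previous kept one.
Sorted by end: (2,4)  (6,8)  (9,10)  (8,13)  (10,15)  (13,16)
take (2,4); take (6,8); take (9,10); skip (8,13); take (10,15); skip (13,16).
Selected 4 meetings.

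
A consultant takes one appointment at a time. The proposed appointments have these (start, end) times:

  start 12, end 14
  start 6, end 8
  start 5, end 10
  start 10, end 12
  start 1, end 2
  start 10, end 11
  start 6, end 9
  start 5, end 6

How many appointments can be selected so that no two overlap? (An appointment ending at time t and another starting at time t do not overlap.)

Sorted by end: (1,2)  (5,6)  (6,8)  (6,9)  (5,10)  (10,11)  (10,12)  (12,14)
take (1,2); take (5,6); take (6,8); take (10,11); skip (10,12); take (12,14).
Selected 5 appointments.

5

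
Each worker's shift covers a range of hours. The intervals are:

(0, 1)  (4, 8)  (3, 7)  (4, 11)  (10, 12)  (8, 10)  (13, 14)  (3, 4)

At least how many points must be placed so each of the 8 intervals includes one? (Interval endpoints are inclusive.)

4

Sorted: [0,1] [3,4] [3,7] [4,8] [8,10] [4,11] [10,12] [13,14]
{[0,1]} hit by 1; {[3,4],[3,7],[4,8]} hit by 4; {[8,10],[4,11],[10,12]} hit by 10; {[13,14]} hit by 14.
Points: 1, 4, 10, 14 (4 total).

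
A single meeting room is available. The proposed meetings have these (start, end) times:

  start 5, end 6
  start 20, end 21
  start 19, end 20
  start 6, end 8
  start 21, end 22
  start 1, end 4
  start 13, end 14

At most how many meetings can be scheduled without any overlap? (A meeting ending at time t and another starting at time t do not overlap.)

7

Sorted by end: (1,4)  (5,6)  (6,8)  (13,14)  (19,20)  (20,21)  (21,22)
take (1,4); take (5,6); take (6,8); take (13,14); take (19,20); take (20,21); take (21,22).
Selected 7 meetings.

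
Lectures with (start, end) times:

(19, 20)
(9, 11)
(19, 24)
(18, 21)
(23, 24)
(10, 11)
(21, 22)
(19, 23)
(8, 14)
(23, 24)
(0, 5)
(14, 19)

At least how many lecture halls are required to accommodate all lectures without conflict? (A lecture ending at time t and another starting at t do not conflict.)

4

The answer is the maximum number of intervals overlapping at any instant.
starts: [0, 8, 9, 10, 14, 18, 19, 19, 19, 21, 23, 23]
ends:   [5, 11, 11, 14, 19, 20, 21, 22, 23, 24, 24, 24]
s0→1 e5→0 s8→1 s9→2 s10→3 e11→2 e11→1 e14→0 s14→1 s18→2 e19→1 s19→2 s19→3 s19→4  — peak 4.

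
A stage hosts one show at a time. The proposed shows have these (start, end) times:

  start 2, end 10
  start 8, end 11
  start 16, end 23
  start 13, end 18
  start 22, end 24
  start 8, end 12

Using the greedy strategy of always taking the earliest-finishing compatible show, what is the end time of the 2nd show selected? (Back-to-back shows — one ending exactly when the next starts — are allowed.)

Sort by end time and greedily take each interval whose start is ≥ the last chosen end.
Sorted by end: (2,10)  (8,11)  (8,12)  (13,18)  (16,23)  (22,24)
take (2,10); skip (8,11); take (13,18); skip (16,23); take (22,24).
Selected: (2,10) (13,18) (22,24)

18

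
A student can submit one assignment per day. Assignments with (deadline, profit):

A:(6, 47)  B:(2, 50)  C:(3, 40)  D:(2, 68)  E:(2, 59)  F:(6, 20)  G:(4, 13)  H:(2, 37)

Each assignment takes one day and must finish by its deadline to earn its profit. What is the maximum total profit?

Take jobs in profit order; each goes to the latest open slot no later than its deadline.
By profit: D(d2,68), E(d2,59), B(d2,50), A(d6,47), C(d3,40), H(d2,37), F(d6,20), G(d4,13)
D→slot 2; E→slot 1; B skipped; A→slot 6; C→slot 3; H skipped; F→slot 5; G→slot 4.
Profit = 59 + 68 + 40 + 13 + 20 + 47 = 247

247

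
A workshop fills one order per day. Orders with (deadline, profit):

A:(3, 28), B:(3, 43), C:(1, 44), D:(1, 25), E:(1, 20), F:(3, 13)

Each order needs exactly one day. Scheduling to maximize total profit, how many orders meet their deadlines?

Profit order: C=44 B=43 A=28 D=25 E=20 F=13
Assign: C→slot 1, B→slot 3, A→slot 2, D skipped, E skipped, F skipped.
Slots: [1:C] [2:A] [3:B]
3 of 6 scheduled.

3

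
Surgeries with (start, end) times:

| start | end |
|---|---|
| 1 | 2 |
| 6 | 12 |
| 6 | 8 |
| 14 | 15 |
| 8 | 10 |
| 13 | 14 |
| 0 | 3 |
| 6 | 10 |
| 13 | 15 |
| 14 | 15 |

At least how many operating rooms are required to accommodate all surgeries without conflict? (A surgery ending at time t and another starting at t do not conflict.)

The answer is the maximum number of intervals overlapping at any instant.
Events (time:±→running): 0:+→1 1:+→2 2:-→1 3:-→0 6:+→1 6:+→2 6:+→3 … peak 3.

3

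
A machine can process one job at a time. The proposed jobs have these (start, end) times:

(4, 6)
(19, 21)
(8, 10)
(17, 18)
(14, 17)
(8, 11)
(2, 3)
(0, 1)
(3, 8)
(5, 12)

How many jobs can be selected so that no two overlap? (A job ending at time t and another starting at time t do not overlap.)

7

By end time: (0,1), (2,3), (4,6), (3,8), (8,10), (8,11), (5,12), (14,17), (17,18), (19,21).
Pick (0,1); next start ≥ 1 → (2,3); next start ≥ 3 → (4,6); next start ≥ 6 → (8,10); next start ≥ 10 → (14,17); next start ≥ 17 → (17,18); next start ≥ 18 → (19,21).
Selected 7 jobs.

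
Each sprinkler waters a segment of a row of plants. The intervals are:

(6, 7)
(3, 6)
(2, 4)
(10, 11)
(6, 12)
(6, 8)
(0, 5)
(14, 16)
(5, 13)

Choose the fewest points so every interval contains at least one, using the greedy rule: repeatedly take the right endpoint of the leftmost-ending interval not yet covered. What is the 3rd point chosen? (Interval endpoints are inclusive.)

By right end: [2,4]  [0,5]  [3,6]  [6,7]  [6,8]  [10,11]  [6,12]  [5,13]  [14,16]
[2,4] uncovered → point at 4; [6,7] uncovered → point at 7; [10,11] uncovered → point at 11; [14,16] uncovered → point at 16.
Points: 4, 7, 11, 16 (4 total).

11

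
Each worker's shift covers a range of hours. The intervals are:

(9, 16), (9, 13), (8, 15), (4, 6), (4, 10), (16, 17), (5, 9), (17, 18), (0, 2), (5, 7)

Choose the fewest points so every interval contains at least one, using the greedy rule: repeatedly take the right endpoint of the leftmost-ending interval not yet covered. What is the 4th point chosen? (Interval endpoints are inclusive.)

17

Process intervals by earliest right end; each time one isn't hit yet, stab at its right endpoint.
By right end: [0,2]  [4,6]  [5,7]  [5,9]  [4,10]  [9,13]  [8,15]  [9,16]  [16,17]  [17,18]
[0,2] uncovered → point at 2; [4,6] uncovered → point at 6; [9,13] uncovered → point at 13; [16,17] uncovered → point at 17.
Points: 2, 6, 13, 17 (4 total).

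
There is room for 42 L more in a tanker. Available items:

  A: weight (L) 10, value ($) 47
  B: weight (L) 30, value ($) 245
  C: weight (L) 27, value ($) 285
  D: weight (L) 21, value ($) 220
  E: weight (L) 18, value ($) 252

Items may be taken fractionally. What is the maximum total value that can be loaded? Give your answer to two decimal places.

505.33

Order: E (252/18=14.00) > C (285/27=10.56) > D (220/21=10.48) > B (245/30=8.17) > A (47/10=4.70)
Fill: take E (18 @ 252) → take 24/27 of C → 253.33; 42/42 used.
Total value = 505.33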